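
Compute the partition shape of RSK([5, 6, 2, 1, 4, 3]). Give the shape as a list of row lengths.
[2, 2, 2]

Row-insert each entry into an empty tableau.

After inserting 5: P = [[5]].
After inserting 6: P = [[5, 6]].
After inserting 2: P = [[2, 6], [5]].
After inserting 1: P = [[1, 6], [2], [5]].
After inserting 4: P = [[1, 4], [2, 6], [5]].
After inserting 3: P = [[1, 3], [2, 4], [5, 6]].

The final insertion tableau P = [[1, 3], [2, 4], [5, 6]] has shape [2, 2, 2].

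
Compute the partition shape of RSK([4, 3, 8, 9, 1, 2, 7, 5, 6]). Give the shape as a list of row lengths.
[4, 3, 2]

Row-insert each entry into an empty tableau.

After inserting 4: P = [[4]].
After inserting 3: P = [[3], [4]].
After inserting 8: P = [[3, 8], [4]].
After inserting 9: P = [[3, 8, 9], [4]].
After inserting 1: P = [[1, 8, 9], [3], [4]].
After inserting 2: P = [[1, 2, 9], [3, 8], [4]].
After inserting 7: P = [[1, 2, 7], [3, 8, 9], [4]].
After inserting 5: P = [[1, 2, 5], [3, 7, 9], [4, 8]].
After inserting 6: P = [[1, 2, 5, 6], [3, 7, 9], [4, 8]].

The final insertion tableau P = [[1, 2, 5, 6], [3, 7, 9], [4, 8]] has shape [4, 3, 2].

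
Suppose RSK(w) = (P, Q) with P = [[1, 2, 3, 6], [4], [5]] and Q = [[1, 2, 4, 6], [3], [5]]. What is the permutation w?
1 5 2 4 3 6

Reverse RSK: for i = n, n-1, ..., 1, locate i in Q, remove the corresponding corner cell from P, and reverse-bump its entry up through P; the value ejected from row 1 is w(i).

So w = 1 5 2 4 3 6.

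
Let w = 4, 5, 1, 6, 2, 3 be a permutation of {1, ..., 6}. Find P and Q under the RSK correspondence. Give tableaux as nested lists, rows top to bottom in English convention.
P = [[1, 2, 3], [4, 5, 6]], Q = [[1, 2, 4], [3, 5, 6]]

Insert each entry of the permutation into P by Schensted row insertion, recording in Q the position of each new cell.

Insert 4: appended to row 1. P = [[4]], Q = [[1]].
Insert 5: appended to row 1. P = [[4, 5]], Q = [[1, 2]].
Insert 1: 1 bumps 4 from row 1; 4 starts row 2. P = [[1, 5], [4]], Q = [[1, 2], [3]].
Insert 6: appended to row 1. P = [[1, 5, 6], [4]], Q = [[1, 2, 4], [3]].
Insert 2: 2 bumps 5 from row 1; 5 appends to row 2. P = [[1, 2, 6], [4, 5]], Q = [[1, 2, 4], [3, 5]].
Insert 3: 3 bumps 6 from row 1; 6 appends to row 2. P = [[1, 2, 3], [4, 5, 6]], Q = [[1, 2, 4], [3, 5, 6]].

So P = [[1, 2, 3], [4, 5, 6]], Q = [[1, 2, 4], [3, 5, 6]].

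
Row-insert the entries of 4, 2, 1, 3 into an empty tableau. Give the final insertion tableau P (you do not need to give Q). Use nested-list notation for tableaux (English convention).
Insert 4: appended to row 1. P = [[4]].
Insert 2: 2 bumps 4 from row 1; 4 starts row 2. P = [[2], [4]].
Insert 1: 1 bumps 2 from row 1; 2 bumps 4 from row 2; 4 starts row 3. P = [[1], [2], [4]].
Insert 3: appended to row 1. P = [[1, 3], [2], [4]].

So P = [[1, 3], [2], [4]].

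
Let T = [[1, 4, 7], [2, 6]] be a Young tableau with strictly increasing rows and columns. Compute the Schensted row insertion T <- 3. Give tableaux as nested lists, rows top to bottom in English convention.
[[1, 3, 7], [2, 4], [6]]

In row 1, 3 replaces 4 (the leftmost entry greater than 3); 4 is bumped to row 2. In row 2, 4 replaces 6 (the leftmost entry greater than 4); 6 is bumped to row 3. 6 starts a new row 3. The new tableau is [[1, 3, 7], [2, 4], [6]].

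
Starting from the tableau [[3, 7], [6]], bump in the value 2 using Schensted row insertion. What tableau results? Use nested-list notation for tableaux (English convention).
In row 1, 2 replaces 3 (the leftmost entry greater than 2); 3 is bumped to row 2. In row 2, 3 replaces 6 (the leftmost entry greater than 3); 6 is bumped to row 3. 6 starts a new row 3. The new tableau is [[2, 7], [3], [6]].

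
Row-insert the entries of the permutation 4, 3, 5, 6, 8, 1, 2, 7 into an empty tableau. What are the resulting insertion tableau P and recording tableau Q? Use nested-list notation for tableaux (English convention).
Insert each entry of the permutation into P by Schensted row insertion, recording in Q the position of each new cell.

After inserting 4: P = [[4]].
After inserting 3: P = [[3], [4]].
After inserting 5: P = [[3, 5], [4]].
After inserting 6: P = [[3, 5, 6], [4]].
After inserting 8: P = [[3, 5, 6, 8], [4]].
After inserting 1: P = [[1, 5, 6, 8], [3], [4]].
After inserting 2: P = [[1, 2, 6, 8], [3, 5], [4]].
After inserting 7: P = [[1, 2, 6, 7], [3, 5, 8], [4]].

So P = [[1, 2, 6, 7], [3, 5, 8], [4]], Q = [[1, 3, 4, 5], [2, 7, 8], [6]].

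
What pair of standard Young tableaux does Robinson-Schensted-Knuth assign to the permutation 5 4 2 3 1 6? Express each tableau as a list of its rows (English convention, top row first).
Insert each entry of the permutation into P by Schensted row insertion, recording in Q the position of each new cell.

Insert 5: appended to row 1. P = [[5]], Q = [[1]].
Insert 4: 4 bumps 5 from row 1; 5 starts row 2. P = [[4], [5]], Q = [[1], [2]].
Insert 2: 2 bumps 4 from row 1; 4 bumps 5 from row 2; 5 starts row 3. P = [[2], [4], [5]], Q = [[1], [2], [3]].
Insert 3: appended to row 1. P = [[2, 3], [4], [5]], Q = [[1, 4], [2], [3]].
Insert 1: 1 bumps 2 from row 1; 2 bumps 4 from row 2; 4 bumps 5 from row 3; 5 starts row 4. P = [[1, 3], [2], [4], [5]], Q = [[1, 4], [2], [3], [5]].
Insert 6: appended to row 1. P = [[1, 3, 6], [2], [4], [5]], Q = [[1, 4, 6], [2], [3], [5]].

So P = [[1, 3, 6], [2], [4], [5]], Q = [[1, 4, 6], [2], [3], [5]].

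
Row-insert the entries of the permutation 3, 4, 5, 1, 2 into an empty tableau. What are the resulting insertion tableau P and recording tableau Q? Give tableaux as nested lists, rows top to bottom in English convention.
P = [[1, 2, 5], [3, 4]], Q = [[1, 2, 3], [4, 5]]

Insert each entry of the permutation into P by Schensted row insertion, recording in Q the position of each new cell.

After inserting 3: P = [[3]].
After inserting 4: P = [[3, 4]].
After inserting 5: P = [[3, 4, 5]].
After inserting 1: P = [[1, 4, 5], [3]].
After inserting 2: P = [[1, 2, 5], [3, 4]].

So P = [[1, 2, 5], [3, 4]], Q = [[1, 2, 3], [4, 5]].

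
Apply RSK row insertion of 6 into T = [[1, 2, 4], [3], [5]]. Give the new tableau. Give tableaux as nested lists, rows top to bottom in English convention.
6 is larger than every entry of row 1, so it is appended to row 1. The new tableau is [[1, 2, 4, 6], [3], [5]].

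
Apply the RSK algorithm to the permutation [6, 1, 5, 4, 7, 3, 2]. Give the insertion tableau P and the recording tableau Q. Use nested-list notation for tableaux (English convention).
Insert each entry of the permutation into P by Schensted row insertion, recording in Q the position of each new cell.

Insert 6: appended to row 1. P = [[6]].
Insert 1: 1 bumps 6 from row 1; 6 starts row 2. P = [[1], [6]].
Insert 5: appended to row 1. P = [[1, 5], [6]].
Insert 4: 4 bumps 5 from row 1; 5 bumps 6 from row 2; 6 starts row 3. P = [[1, 4], [5], [6]].
Insert 7: appended to row 1. P = [[1, 4, 7], [5], [6]].
Insert 3: 3 bumps 4 from row 1; 4 bumps 5 from row 2; 5 bumps 6 from row 3; 6 starts row 4. P = [[1, 3, 7], [4], [5], [6]].
Insert 2: 2 bumps 3 from row 1; 3 bumps 4 from row 2; 4 bumps 5 from row 3; 5 bumps 6 from row 4; 6 starts row 5. P = [[1, 2, 7], [3], [4], [5], [6]].

So P = [[1, 2, 7], [3], [4], [5], [6]], Q = [[1, 3, 5], [2], [4], [6], [7]].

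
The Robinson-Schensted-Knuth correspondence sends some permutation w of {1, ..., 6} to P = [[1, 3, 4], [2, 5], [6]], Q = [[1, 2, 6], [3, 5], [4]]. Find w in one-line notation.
2 6 5 1 3 4

Reverse the RSK construction: for i from n down to 1, find the cell of Q containing i, remove the entry at that cell from P, and reverse-bump it up through P; the value ejected from row 1 is w(i).

Step i=6: Q has 6 at row 1, column 3; remove that cell from P, ejecting 4. So w(6) = 4. P is now [[1, 3], [2, 5], [6]].
Step i=5: Q has 5 at row 2, column 2; remove 5 from row 2 of P and reverse-bump: 5 enters row 1 and ejects 3. So w(5) = 3. P is now [[1, 5], [2], [6]].
Step i=4: Q has 4 at row 3, column 1; remove 6 from row 3 of P and reverse-bump: 6 enters row 2 and ejects 2; 2 enters row 1 and ejects 1. So w(4) = 1. P is now [[2, 5], [6]].
Step i=3: Q has 3 at row 2, column 1; remove 6 from row 2 of P and reverse-bump: 6 enters row 1 and ejects 5. So w(3) = 5. P is now [[2, 6]].
Step i=2: Q has 2 at row 1, column 2; remove that cell from P, ejecting 6. So w(2) = 6. P is now [[2]].
Step i=1: Q has 1 at row 1, column 1; remove that cell from P, ejecting 2. So w(1) = 2. P is now [].

So w = 2 6 5 1 3 4.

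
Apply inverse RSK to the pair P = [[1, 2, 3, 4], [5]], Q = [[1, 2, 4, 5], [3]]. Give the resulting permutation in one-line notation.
1 5 2 3 4

Reverse RSK: for i = n, n-1, ..., 1, locate i in Q, remove the corresponding corner cell from P, and reverse-bump its entry up through P; the value ejected from row 1 is w(i).

So w = 1 5 2 3 4.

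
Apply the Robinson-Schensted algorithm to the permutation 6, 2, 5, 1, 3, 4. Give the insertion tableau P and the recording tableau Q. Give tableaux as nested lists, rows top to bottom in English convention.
P = [[1, 3, 4], [2, 5], [6]], Q = [[1, 3, 6], [2, 5], [4]]

Insert each entry of the permutation into P by Schensted row insertion, recording in Q the position of each new cell.

Insert 6: appended to row 1. P = [[6]].
Insert 2: 2 bumps 6 from row 1; 6 starts row 2. P = [[2], [6]].
Insert 5: appended to row 1. P = [[2, 5], [6]].
Insert 1: 1 bumps 2 from row 1; 2 bumps 6 from row 2; 6 starts row 3. P = [[1, 5], [2], [6]].
Insert 3: 3 bumps 5 from row 1; 5 appends to row 2. P = [[1, 3], [2, 5], [6]].
Insert 4: appended to row 1. P = [[1, 3, 4], [2, 5], [6]].

So P = [[1, 3, 4], [2, 5], [6]], Q = [[1, 3, 6], [2, 5], [4]].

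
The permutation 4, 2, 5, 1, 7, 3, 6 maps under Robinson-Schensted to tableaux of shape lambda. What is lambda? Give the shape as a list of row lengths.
[3, 3, 1]

Row-insert each entry into an empty tableau.

After inserting 4: P = [[4]].
After inserting 2: P = [[2], [4]].
After inserting 5: P = [[2, 5], [4]].
After inserting 1: P = [[1, 5], [2], [4]].
After inserting 7: P = [[1, 5, 7], [2], [4]].
After inserting 3: P = [[1, 3, 7], [2, 5], [4]].
After inserting 6: P = [[1, 3, 6], [2, 5, 7], [4]].

The final insertion tableau P = [[1, 3, 6], [2, 5, 7], [4]] has shape [3, 3, 1].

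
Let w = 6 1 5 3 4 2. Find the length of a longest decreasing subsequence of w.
4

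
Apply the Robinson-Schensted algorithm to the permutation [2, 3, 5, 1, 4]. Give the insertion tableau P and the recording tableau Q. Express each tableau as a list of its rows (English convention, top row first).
Insert each entry of the permutation into P by Schensted row insertion, recording in Q the position of each new cell.

Insert 2: appended to row 1. P = [[2]].
Insert 3: appended to row 1. P = [[2, 3]].
Insert 5: appended to row 1. P = [[2, 3, 5]].
Insert 1: 1 bumps 2 from row 1; 2 starts row 2. P = [[1, 3, 5], [2]].
Insert 4: 4 bumps 5 from row 1; 5 appends to row 2. P = [[1, 3, 4], [2, 5]].

So P = [[1, 3, 4], [2, 5]], Q = [[1, 2, 3], [4, 5]].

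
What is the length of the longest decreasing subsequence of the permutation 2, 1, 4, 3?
2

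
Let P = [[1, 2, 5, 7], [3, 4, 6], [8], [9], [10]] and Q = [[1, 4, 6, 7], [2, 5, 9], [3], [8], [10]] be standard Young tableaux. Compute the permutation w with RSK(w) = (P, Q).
Reverse RSK: for i = n, n-1, ..., 1, locate i in Q, remove the corresponding corner cell from P, and reverse-bump its entry up through P; the value ejected from row 1 is w(i).

So w = 10 3 1 9 4 6 8 2 7 5.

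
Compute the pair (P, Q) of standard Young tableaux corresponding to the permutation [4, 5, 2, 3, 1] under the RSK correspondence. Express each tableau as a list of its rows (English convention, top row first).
Insert each entry of the permutation into P by Schensted row insertion, recording in Q the position of each new cell.

After inserting 4: P = [[4]].
After inserting 5: P = [[4, 5]].
After inserting 2: P = [[2, 5], [4]].
After inserting 3: P = [[2, 3], [4, 5]].
After inserting 1: P = [[1, 3], [2, 5], [4]].

So P = [[1, 3], [2, 5], [4]], Q = [[1, 2], [3, 4], [5]].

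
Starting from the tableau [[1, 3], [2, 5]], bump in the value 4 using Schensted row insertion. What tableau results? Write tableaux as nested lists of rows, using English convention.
[[1, 3, 4], [2, 5]]

4 is larger than every entry of row 1, so it is appended to row 1. The new tableau is [[1, 3, 4], [2, 5]].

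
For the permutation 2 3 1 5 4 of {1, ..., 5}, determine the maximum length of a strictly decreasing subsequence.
2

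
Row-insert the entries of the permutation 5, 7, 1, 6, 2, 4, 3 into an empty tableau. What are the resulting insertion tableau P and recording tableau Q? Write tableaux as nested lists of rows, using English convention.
Insert each entry of the permutation into P by Schensted row insertion, recording in Q the position of each new cell.

Insert 5: appended to row 1. P = [[5]].
Insert 7: appended to row 1. P = [[5, 7]].
Insert 1: 1 bumps 5 from row 1; 5 starts row 2. P = [[1, 7], [5]].
Insert 6: 6 bumps 7 from row 1; 7 appends to row 2. P = [[1, 6], [5, 7]].
Insert 2: 2 bumps 6 from row 1; 6 bumps 7 from row 2; 7 starts row 3. P = [[1, 2], [5, 6], [7]].
Insert 4: appended to row 1. P = [[1, 2, 4], [5, 6], [7]].
Insert 3: 3 bumps 4 from row 1; 4 bumps 5 from row 2; 5 bumps 7 from row 3; 7 starts row 4. P = [[1, 2, 3], [4, 6], [5], [7]].

So P = [[1, 2, 3], [4, 6], [5], [7]], Q = [[1, 2, 6], [3, 4], [5], [7]].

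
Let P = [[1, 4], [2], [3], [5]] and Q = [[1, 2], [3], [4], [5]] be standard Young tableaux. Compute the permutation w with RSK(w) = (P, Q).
3 5 4 2 1

Reverse the RSK construction: for i from n down to 1, find the cell of Q containing i, remove the entry at that cell from P, and reverse-bump it up through P; the value ejected from row 1 is w(i).

Step i=5: Q has 5 at row 4, column 1; remove 5 from row 4 of P and reverse-bump: 5 enters row 3 and ejects 3; 3 enters row 2 and ejects 2; 2 enters row 1 and ejects 1. So w(5) = 1. P is now [[2, 4], [3], [5]].
Step i=4: Q has 4 at row 3, column 1; remove 5 from row 3 of P and reverse-bump: 5 enters row 2 and ejects 3; 3 enters row 1 and ejects 2. So w(4) = 2. P is now [[3, 4], [5]].
Step i=3: Q has 3 at row 2, column 1; remove 5 from row 2 of P and reverse-bump: 5 enters row 1 and ejects 4. So w(3) = 4. P is now [[3, 5]].
Step i=2: Q has 2 at row 1, column 2; remove that cell from P, ejecting 5. So w(2) = 5. P is now [[3]].
Step i=1: Q has 1 at row 1, column 1; remove that cell from P, ejecting 3. So w(1) = 3. P is now [].

So w = 3 5 4 2 1.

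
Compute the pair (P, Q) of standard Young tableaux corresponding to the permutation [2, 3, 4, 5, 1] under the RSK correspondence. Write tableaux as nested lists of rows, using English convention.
P = [[1, 3, 4, 5], [2]], Q = [[1, 2, 3, 4], [5]]

Insert each entry of the permutation into P by Schensted row insertion, recording in Q the position of each new cell.

Insert 2: appended to row 1. P = [[2]], Q = [[1]].
Insert 3: appended to row 1. P = [[2, 3]], Q = [[1, 2]].
Insert 4: appended to row 1. P = [[2, 3, 4]], Q = [[1, 2, 3]].
Insert 5: appended to row 1. P = [[2, 3, 4, 5]], Q = [[1, 2, 3, 4]].
Insert 1: 1 bumps 2 from row 1; 2 starts row 2. P = [[1, 3, 4, 5], [2]], Q = [[1, 2, 3, 4], [5]].

So P = [[1, 3, 4, 5], [2]], Q = [[1, 2, 3, 4], [5]].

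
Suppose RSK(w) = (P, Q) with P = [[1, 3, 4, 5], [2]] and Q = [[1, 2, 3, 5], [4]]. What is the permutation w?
2 3 4 1 5

Reverse the RSK construction: for i from n down to 1, find the cell of Q containing i, remove the entry at that cell from P, and reverse-bump it up through P; the value ejected from row 1 is w(i).

Step i=5: Q has 5 at row 1, column 4; remove that cell from P, ejecting 5. So w(5) = 5. P is now [[1, 3, 4], [2]].
Step i=4: Q has 4 at row 2, column 1; remove 2 from row 2 of P and reverse-bump: 2 enters row 1 and ejects 1. So w(4) = 1. P is now [[2, 3, 4]].
Step i=3: Q has 3 at row 1, column 3; remove that cell from P, ejecting 4. So w(3) = 4. P is now [[2, 3]].
Step i=2: Q has 2 at row 1, column 2; remove that cell from P, ejecting 3. So w(2) = 3. P is now [[2]].
Step i=1: Q has 1 at row 1, column 1; remove that cell from P, ejecting 2. So w(1) = 2. P is now [].

So w = 2 3 4 1 5.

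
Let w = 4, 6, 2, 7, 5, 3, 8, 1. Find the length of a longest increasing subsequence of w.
4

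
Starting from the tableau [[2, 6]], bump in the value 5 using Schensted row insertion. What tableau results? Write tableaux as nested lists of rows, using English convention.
[[2, 5], [6]]

In row 1, 5 replaces 6 (the leftmost entry greater than 5); 6 is bumped to row 2. 6 starts a new row 2. The new tableau is [[2, 5], [6]].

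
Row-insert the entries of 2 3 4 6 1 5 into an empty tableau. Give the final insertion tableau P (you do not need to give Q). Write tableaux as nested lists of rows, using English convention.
P = [[1, 3, 4, 5], [2, 6]]

Insert 2: appended to row 1. P = [[2]].
Insert 3: appended to row 1. P = [[2, 3]].
Insert 4: appended to row 1. P = [[2, 3, 4]].
Insert 6: appended to row 1. P = [[2, 3, 4, 6]].
Insert 1: 1 bumps 2 from row 1; 2 starts row 2. P = [[1, 3, 4, 6], [2]].
Insert 5: 5 bumps 6 from row 1; 6 appends to row 2. P = [[1, 3, 4, 5], [2, 6]].

So P = [[1, 3, 4, 5], [2, 6]].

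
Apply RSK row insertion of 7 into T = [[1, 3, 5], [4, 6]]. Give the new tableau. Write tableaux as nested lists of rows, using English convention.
7 is larger than every entry of row 1, so it is appended to row 1. The new tableau is [[1, 3, 5, 7], [4, 6]].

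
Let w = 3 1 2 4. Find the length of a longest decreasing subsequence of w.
2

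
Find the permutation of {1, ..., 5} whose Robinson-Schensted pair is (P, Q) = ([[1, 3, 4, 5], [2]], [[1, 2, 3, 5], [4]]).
2 3 4 1 5

Reverse RSK: for i = n, n-1, ..., 1, locate i in Q, remove the corresponding corner cell from P, and reverse-bump its entry up through P; the value ejected from row 1 is w(i).

So w = 2 3 4 1 5.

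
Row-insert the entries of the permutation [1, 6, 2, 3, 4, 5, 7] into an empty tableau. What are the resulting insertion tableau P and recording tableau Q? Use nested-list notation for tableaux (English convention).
P = [[1, 2, 3, 4, 5, 7], [6]], Q = [[1, 2, 4, 5, 6, 7], [3]]

Insert each entry of the permutation into P by Schensted row insertion, recording in Q the position of each new cell.

Insert 1: appended to row 1. P = [[1]], Q = [[1]].
Insert 6: appended to row 1. P = [[1, 6]], Q = [[1, 2]].
Insert 2: 2 bumps 6 from row 1; 6 starts row 2. P = [[1, 2], [6]], Q = [[1, 2], [3]].
Insert 3: appended to row 1. P = [[1, 2, 3], [6]], Q = [[1, 2, 4], [3]].
Insert 4: appended to row 1. P = [[1, 2, 3, 4], [6]], Q = [[1, 2, 4, 5], [3]].
Insert 5: appended to row 1. P = [[1, 2, 3, 4, 5], [6]], Q = [[1, 2, 4, 5, 6], [3]].
Insert 7: appended to row 1. P = [[1, 2, 3, 4, 5, 7], [6]], Q = [[1, 2, 4, 5, 6, 7], [3]].

So P = [[1, 2, 3, 4, 5, 7], [6]], Q = [[1, 2, 4, 5, 6, 7], [3]].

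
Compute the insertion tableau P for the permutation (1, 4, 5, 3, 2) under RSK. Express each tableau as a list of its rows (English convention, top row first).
Insert 1: appended to row 1. P = [[1]].
Insert 4: appended to row 1. P = [[1, 4]].
Insert 5: appended to row 1. P = [[1, 4, 5]].
Insert 3: 3 bumps 4 from row 1; 4 starts row 2. P = [[1, 3, 5], [4]].
Insert 2: 2 bumps 3 from row 1; 3 bumps 4 from row 2; 4 starts row 3. P = [[1, 2, 5], [3], [4]].

So P = [[1, 2, 5], [3], [4]].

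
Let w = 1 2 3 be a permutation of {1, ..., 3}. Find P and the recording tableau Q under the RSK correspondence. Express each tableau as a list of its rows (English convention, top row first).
P = [[1, 2, 3]], Q = [[1, 2, 3]]

Insert each entry of the permutation into P by Schensted row insertion, recording in Q the position of each new cell.

Insert 1: appended to row 1. P = [[1]].
Insert 2: appended to row 1. P = [[1, 2]].
Insert 3: appended to row 1. P = [[1, 2, 3]].

So P = [[1, 2, 3]], Q = [[1, 2, 3]].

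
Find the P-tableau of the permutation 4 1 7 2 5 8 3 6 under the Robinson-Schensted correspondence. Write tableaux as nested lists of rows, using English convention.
P = [[1, 2, 3, 6], [4, 5, 8], [7]]

Insert 4: appended to row 1. P = [[4]].
Insert 1: 1 bumps 4 from row 1; 4 starts row 2. P = [[1], [4]].
Insert 7: appended to row 1. P = [[1, 7], [4]].
Insert 2: 2 bumps 7 from row 1; 7 appends to row 2. P = [[1, 2], [4, 7]].
Insert 5: appended to row 1. P = [[1, 2, 5], [4, 7]].
Insert 8: appended to row 1. P = [[1, 2, 5, 8], [4, 7]].
Insert 3: 3 bumps 5 from row 1; 5 bumps 7 from row 2; 7 starts row 3. P = [[1, 2, 3, 8], [4, 5], [7]].
Insert 6: 6 bumps 8 from row 1; 8 appends to row 2. P = [[1, 2, 3, 6], [4, 5, 8], [7]].

So P = [[1, 2, 3, 6], [4, 5, 8], [7]].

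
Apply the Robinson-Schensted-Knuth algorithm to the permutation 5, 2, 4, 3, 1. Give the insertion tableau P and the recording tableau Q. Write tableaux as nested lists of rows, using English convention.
P = [[1, 3], [2], [4], [5]], Q = [[1, 3], [2], [4], [5]]

Insert each entry of the permutation into P by Schensted row insertion, recording in Q the position of each new cell.

Insert 5: appended to row 1. P = [[5]].
Insert 2: 2 bumps 5 from row 1; 5 starts row 2. P = [[2], [5]].
Insert 4: appended to row 1. P = [[2, 4], [5]].
Insert 3: 3 bumps 4 from row 1; 4 bumps 5 from row 2; 5 starts row 3. P = [[2, 3], [4], [5]].
Insert 1: 1 bumps 2 from row 1; 2 bumps 4 from row 2; 4 bumps 5 from row 3; 5 starts row 4. P = [[1, 3], [2], [4], [5]].

So P = [[1, 3], [2], [4], [5]], Q = [[1, 3], [2], [4], [5]].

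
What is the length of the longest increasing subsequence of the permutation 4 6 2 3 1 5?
3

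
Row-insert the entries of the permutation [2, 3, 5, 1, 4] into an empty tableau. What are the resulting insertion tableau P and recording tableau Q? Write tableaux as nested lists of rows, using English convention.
P = [[1, 3, 4], [2, 5]], Q = [[1, 2, 3], [4, 5]]

Insert each entry of the permutation into P by Schensted row insertion, recording in Q the position of each new cell.

After inserting 2: P = [[2]].
After inserting 3: P = [[2, 3]].
After inserting 5: P = [[2, 3, 5]].
After inserting 1: P = [[1, 3, 5], [2]].
After inserting 4: P = [[1, 3, 4], [2, 5]].

So P = [[1, 3, 4], [2, 5]], Q = [[1, 2, 3], [4, 5]].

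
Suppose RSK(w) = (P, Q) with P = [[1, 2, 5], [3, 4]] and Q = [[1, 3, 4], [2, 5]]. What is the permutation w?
3 1 4 5 2

Reverse RSK: for i = n, n-1, ..., 1, locate i in Q, remove the corresponding corner cell from P, and reverse-bump its entry up through P; the value ejected from row 1 is w(i).

So w = 3 1 4 5 2.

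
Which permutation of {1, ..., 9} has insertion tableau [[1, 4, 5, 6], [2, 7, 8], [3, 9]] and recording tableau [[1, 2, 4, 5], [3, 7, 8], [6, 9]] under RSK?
Reverse RSK: for i = n, n-1, ..., 1, locate i in Q, remove the corresponding corner cell from P, and reverse-bump its entry up through P; the value ejected from row 1 is w(i).

So w = 3 4 2 7 9 1 5 8 6.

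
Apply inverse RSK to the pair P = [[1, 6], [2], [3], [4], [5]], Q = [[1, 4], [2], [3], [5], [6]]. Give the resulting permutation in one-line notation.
5 4 3 6 2 1

Reverse the RSK construction: for i from n down to 1, find the cell of Q containing i, remove the entry at that cell from P, and reverse-bump it up through P; the value ejected from row 1 is w(i).

Step i=6: Q has 6 at row 5, column 1; remove 5 from row 5 of P and reverse-bump: 5 enters row 4 and ejects 4; 4 enters row 3 and ejects 3; 3 enters row 2 and ejects 2; 2 enters row 1 and ejects 1. So w(6) = 1. P is now [[2, 6], [3], [4], [5]].
Step i=5: Q has 5 at row 4, column 1; remove 5 from row 4 of P and reverse-bump: 5 enters row 3 and ejects 4; 4 enters row 2 and ejects 3; 3 enters row 1 and ejects 2. So w(5) = 2. P is now [[3, 6], [4], [5]].
Step i=4: Q has 4 at row 1, column 2; remove that cell from P, ejecting 6. So w(4) = 6. P is now [[3], [4], [5]].
Step i=3: Q has 3 at row 3, column 1; remove 5 from row 3 of P and reverse-bump: 5 enters row 2 and ejects 4; 4 enters row 1 and ejects 3. So w(3) = 3. P is now [[4], [5]].
Step i=2: Q has 2 at row 2, column 1; remove 5 from row 2 of P and reverse-bump: 5 enters row 1 and ejects 4. So w(2) = 4. P is now [[5]].
Step i=1: Q has 1 at row 1, column 1; remove that cell from P, ejecting 5. So w(1) = 5. P is now [].

So w = 5 4 3 6 2 1.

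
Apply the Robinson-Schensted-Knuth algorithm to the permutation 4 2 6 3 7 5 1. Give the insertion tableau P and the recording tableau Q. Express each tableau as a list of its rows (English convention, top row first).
Insert each entry of the permutation into P by Schensted row insertion, recording in Q the position of each new cell.

Insert 4: appended to row 1. P = [[4]].
Insert 2: 2 bumps 4 from row 1; 4 starts row 2. P = [[2], [4]].
Insert 6: appended to row 1. P = [[2, 6], [4]].
Insert 3: 3 bumps 6 from row 1; 6 appends to row 2. P = [[2, 3], [4, 6]].
Insert 7: appended to row 1. P = [[2, 3, 7], [4, 6]].
Insert 5: 5 bumps 7 from row 1; 7 appends to row 2. P = [[2, 3, 5], [4, 6, 7]].
Insert 1: 1 bumps 2 from row 1; 2 bumps 4 from row 2; 4 starts row 3. P = [[1, 3, 5], [2, 6, 7], [4]].

So P = [[1, 3, 5], [2, 6, 7], [4]], Q = [[1, 3, 5], [2, 4, 6], [7]].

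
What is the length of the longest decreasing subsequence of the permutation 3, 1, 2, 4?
2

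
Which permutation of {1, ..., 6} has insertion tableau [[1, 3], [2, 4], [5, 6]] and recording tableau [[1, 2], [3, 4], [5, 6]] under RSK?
5 6 2 4 1 3

Reverse the RSK construction: for i from n down to 1, find the cell of Q containing i, remove the entry at that cell from P, and reverse-bump it up through P; the value ejected from row 1 is w(i).

Step i=6: Q has 6 at row 3, column 2; remove 6 from row 3 of P and reverse-bump: 6 enters row 2 and ejects 4; 4 enters row 1 and ejects 3. So w(6) = 3. P is now [[1, 4], [2, 6], [5]].
Step i=5: Q has 5 at row 3, column 1; remove 5 from row 3 of P and reverse-bump: 5 enters row 2 and ejects 2; 2 enters row 1 and ejects 1. So w(5) = 1. P is now [[2, 4], [5, 6]].
Step i=4: Q has 4 at row 2, column 2; remove 6 from row 2 of P and reverse-bump: 6 enters row 1 and ejects 4. So w(4) = 4. P is now [[2, 6], [5]].
Step i=3: Q has 3 at row 2, column 1; remove 5 from row 2 of P and reverse-bump: 5 enters row 1 and ejects 2. So w(3) = 2. P is now [[5, 6]].
Step i=2: Q has 2 at row 1, column 2; remove that cell from P, ejecting 6. So w(2) = 6. P is now [[5]].
Step i=1: Q has 1 at row 1, column 1; remove that cell from P, ejecting 5. So w(1) = 5. P is now [].

So w = 5 6 2 4 1 3.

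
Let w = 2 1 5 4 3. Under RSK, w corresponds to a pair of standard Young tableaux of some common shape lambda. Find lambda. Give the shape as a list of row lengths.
Row-insert each entry into an empty tableau.

After inserting 2: P = [[2]].
After inserting 1: P = [[1], [2]].
After inserting 5: P = [[1, 5], [2]].
After inserting 4: P = [[1, 4], [2, 5]].
After inserting 3: P = [[1, 3], [2, 4], [5]].

The final insertion tableau P = [[1, 3], [2, 4], [5]] has shape [2, 2, 1].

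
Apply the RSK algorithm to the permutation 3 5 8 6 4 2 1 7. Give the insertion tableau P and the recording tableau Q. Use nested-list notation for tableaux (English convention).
Insert each entry of the permutation into P by Schensted row insertion, recording in Q the position of each new cell.

After inserting 3: P = [[3]].
After inserting 5: P = [[3, 5]].
After inserting 8: P = [[3, 5, 8]].
After inserting 6: P = [[3, 5, 6], [8]].
After inserting 4: P = [[3, 4, 6], [5], [8]].
After inserting 2: P = [[2, 4, 6], [3], [5], [8]].
After inserting 1: P = [[1, 4, 6], [2], [3], [5], [8]].
After inserting 7: P = [[1, 4, 6, 7], [2], [3], [5], [8]].

So P = [[1, 4, 6, 7], [2], [3], [5], [8]], Q = [[1, 2, 3, 8], [4], [5], [6], [7]].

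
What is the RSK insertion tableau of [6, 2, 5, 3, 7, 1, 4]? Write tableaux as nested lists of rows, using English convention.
Insert 6: appended to row 1. P = [[6]].
Insert 2: 2 bumps 6 from row 1; 6 starts row 2. P = [[2], [6]].
Insert 5: appended to row 1. P = [[2, 5], [6]].
Insert 3: 3 bumps 5 from row 1; 5 bumps 6 from row 2; 6 starts row 3. P = [[2, 3], [5], [6]].
Insert 7: appended to row 1. P = [[2, 3, 7], [5], [6]].
Insert 1: 1 bumps 2 from row 1; 2 bumps 5 from row 2; 5 bumps 6 from row 3; 6 starts row 4. P = [[1, 3, 7], [2], [5], [6]].
Insert 4: 4 bumps 7 from row 1; 7 appends to row 2. P = [[1, 3, 4], [2, 7], [5], [6]].

So P = [[1, 3, 4], [2, 7], [5], [6]].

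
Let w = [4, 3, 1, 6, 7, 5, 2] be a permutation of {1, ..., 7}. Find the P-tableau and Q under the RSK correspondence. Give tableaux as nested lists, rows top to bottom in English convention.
P = [[1, 2, 7], [3, 5], [4, 6]], Q = [[1, 4, 5], [2, 6], [3, 7]]

Insert each entry of the permutation into P by Schensted row insertion, recording in Q the position of each new cell.

Insert 4: appended to row 1. P = [[4]].
Insert 3: 3 bumps 4 from row 1; 4 starts row 2. P = [[3], [4]].
Insert 1: 1 bumps 3 from row 1; 3 bumps 4 from row 2; 4 starts row 3. P = [[1], [3], [4]].
Insert 6: appended to row 1. P = [[1, 6], [3], [4]].
Insert 7: appended to row 1. P = [[1, 6, 7], [3], [4]].
Insert 5: 5 bumps 6 from row 1; 6 appends to row 2. P = [[1, 5, 7], [3, 6], [4]].
Insert 2: 2 bumps 5 from row 1; 5 bumps 6 from row 2; 6 appends to row 3. P = [[1, 2, 7], [3, 5], [4, 6]].

So P = [[1, 2, 7], [3, 5], [4, 6]], Q = [[1, 4, 5], [2, 6], [3, 7]].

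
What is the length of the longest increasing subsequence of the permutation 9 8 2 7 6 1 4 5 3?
3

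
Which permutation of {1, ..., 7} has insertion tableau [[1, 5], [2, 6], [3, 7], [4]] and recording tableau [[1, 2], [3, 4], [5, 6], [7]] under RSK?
4 7 3 6 2 5 1

Reverse the RSK construction: for i from n down to 1, find the cell of Q containing i, remove the entry at that cell from P, and reverse-bump it up through P; the value ejected from row 1 is w(i).

Step i=7: Q has 7 at row 4, column 1; remove 4 from row 4 of P and reverse-bump: 4 enters row 3 and ejects 3; 3 enters row 2 and ejects 2; 2 enters row 1 and ejects 1. So w(7) = 1. P is now [[2, 5], [3, 6], [4, 7]].
Step i=6: Q has 6 at row 3, column 2; remove 7 from row 3 of P and reverse-bump: 7 enters row 2 and ejects 6; 6 enters row 1 and ejects 5. So w(6) = 5. P is now [[2, 6], [3, 7], [4]].
Step i=5: Q has 5 at row 3, column 1; remove 4 from row 3 of P and reverse-bump: 4 enters row 2 and ejects 3; 3 enters row 1 and ejects 2. So w(5) = 2. P is now [[3, 6], [4, 7]].
Step i=4: Q has 4 at row 2, column 2; remove 7 from row 2 of P and reverse-bump: 7 enters row 1 and ejects 6. So w(4) = 6. P is now [[3, 7], [4]].
Step i=3: Q has 3 at row 2, column 1; remove 4 from row 2 of P and reverse-bump: 4 enters row 1 and ejects 3. So w(3) = 3. P is now [[4, 7]].
Step i=2: Q has 2 at row 1, column 2; remove that cell from P, ejecting 7. So w(2) = 7. P is now [[4]].
Step i=1: Q has 1 at row 1, column 1; remove that cell from P, ejecting 4. So w(1) = 4. P is now [].

So w = 4 7 3 6 2 5 1.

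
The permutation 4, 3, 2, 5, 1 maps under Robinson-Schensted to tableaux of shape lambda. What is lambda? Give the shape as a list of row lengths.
[2, 1, 1, 1]

Row-insert each entry into an empty tableau.

After inserting 4: P = [[4]].
After inserting 3: P = [[3], [4]].
After inserting 2: P = [[2], [3], [4]].
After inserting 5: P = [[2, 5], [3], [4]].
After inserting 1: P = [[1, 5], [2], [3], [4]].

The final insertion tableau P = [[1, 5], [2], [3], [4]] has shape [2, 1, 1, 1].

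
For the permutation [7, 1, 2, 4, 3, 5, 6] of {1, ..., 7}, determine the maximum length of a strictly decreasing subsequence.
3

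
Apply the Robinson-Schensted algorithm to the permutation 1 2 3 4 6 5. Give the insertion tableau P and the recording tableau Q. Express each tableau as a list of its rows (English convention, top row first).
Insert each entry of the permutation into P by Schensted row insertion, recording in Q the position of each new cell.

Insert 1: appended to row 1. P = [[1]].
Insert 2: appended to row 1. P = [[1, 2]].
Insert 3: appended to row 1. P = [[1, 2, 3]].
Insert 4: appended to row 1. P = [[1, 2, 3, 4]].
Insert 6: appended to row 1. P = [[1, 2, 3, 4, 6]].
Insert 5: 5 bumps 6 from row 1; 6 starts row 2. P = [[1, 2, 3, 4, 5], [6]].

So P = [[1, 2, 3, 4, 5], [6]], Q = [[1, 2, 3, 4, 5], [6]].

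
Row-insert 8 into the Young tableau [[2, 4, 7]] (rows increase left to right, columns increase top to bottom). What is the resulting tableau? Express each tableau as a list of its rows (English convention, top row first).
8 is larger than every entry of row 1, so it is appended to row 1. The new tableau is [[2, 4, 7, 8]].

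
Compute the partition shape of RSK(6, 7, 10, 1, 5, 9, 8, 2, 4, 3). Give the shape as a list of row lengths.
[3, 3, 2, 1, 1]

Row-insert each entry into an empty tableau.

After inserting 6: P = [[6]].
After inserting 7: P = [[6, 7]].
After inserting 10: P = [[6, 7, 10]].
After inserting 1: P = [[1, 7, 10], [6]].
After inserting 5: P = [[1, 5, 10], [6, 7]].
After inserting 9: P = [[1, 5, 9], [6, 7, 10]].
After inserting 8: P = [[1, 5, 8], [6, 7, 9], [10]].
After inserting 2: P = [[1, 2, 8], [5, 7, 9], [6], [10]].
After inserting 4: P = [[1, 2, 4], [5, 7, 8], [6, 9], [10]].
After inserting 3: P = [[1, 2, 3], [4, 7, 8], [5, 9], [6], [10]].

The final insertion tableau P = [[1, 2, 3], [4, 7, 8], [5, 9], [6], [10]] has shape [3, 3, 2, 1, 1].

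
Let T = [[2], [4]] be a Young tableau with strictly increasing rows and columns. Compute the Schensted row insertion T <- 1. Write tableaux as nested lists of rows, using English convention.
In row 1, 1 replaces 2 (the leftmost entry greater than 1); 2 is bumped to row 2. In row 2, 2 replaces 4 (the leftmost entry greater than 2); 4 is bumped to row 3. 4 starts a new row 3. The new tableau is [[1], [2], [4]].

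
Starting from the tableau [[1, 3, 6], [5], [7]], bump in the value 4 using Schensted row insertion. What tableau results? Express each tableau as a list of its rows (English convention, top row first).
[[1, 3, 4], [5, 6], [7]]

In row 1, 4 replaces 6 (the leftmost entry greater than 4); 6 is bumped to row 2. 6 is appended to row 2. The new tableau is [[1, 3, 4], [5, 6], [7]].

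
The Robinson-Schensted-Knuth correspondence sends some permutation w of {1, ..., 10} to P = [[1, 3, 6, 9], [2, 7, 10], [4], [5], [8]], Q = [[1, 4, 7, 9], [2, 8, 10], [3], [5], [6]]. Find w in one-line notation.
Reverse the RSK construction: for i from n down to 1, find the cell of Q containing i, remove the entry at that cell from P, and reverse-bump it up through P; the value ejected from row 1 is w(i).

Step i=10: Q has 10 at row 2, column 3; remove 10 from row 2 of P and reverse-bump: 10 enters row 1 and ejects 9. So w(10) = 9. P is now [[1, 3, 6, 10], [2, 7], [4], [5], [8]].
Step i=9: Q has 9 at row 1, column 4; remove that cell from P, ejecting 10. So w(9) = 10. P is now [[1, 3, 6], [2, 7], [4], [5], [8]].
Step i=8: Q has 8 at row 2, column 2; remove 7 from row 2 of P and reverse-bump: 7 enters row 1 and ejects 6. So w(8) = 6. P is now [[1, 3, 7], [2], [4], [5], [8]].
Step i=7: Q has 7 at row 1, column 3; remove that cell from P, ejecting 7. So w(7) = 7. P is now [[1, 3], [2], [4], [5], [8]].
Step i=6: Q has 6 at row 5, column 1; remove 8 from row 5 of P and reverse-bump: 8 enters row 4 and ejects 5; 5 enters row 3 and ejects 4; 4 enters row 2 and ejects 2; 2 enters row 1 and ejects 1. So w(6) = 1. P is now [[2, 3], [4], [5], [8]].
Step i=5: Q has 5 at row 4, column 1; remove 8 from row 4 of P and reverse-bump: 8 enters row 3 and ejects 5; 5 enters row 2 and ejects 4; 4 enters row 1 and ejects 3. So w(5) = 3. P is now [[2, 4], [5], [8]].
Step i=4: Q has 4 at row 1, column 2; remove that cell from P, ejecting 4. So w(4) = 4. P is now [[2], [5], [8]].
Step i=3: Q has 3 at row 3, column 1; remove 8 from row 3 of P and reverse-bump: 8 enters row 2 and ejects 5; 5 enters row 1 and ejects 2. So w(3) = 2. P is now [[5], [8]].
Step i=2: Q has 2 at row 2, column 1; remove 8 from row 2 of P and reverse-bump: 8 enters row 1 and ejects 5. So w(2) = 5. P is now [[8]].
Step i=1: Q has 1 at row 1, column 1; remove that cell from P, ejecting 8. So w(1) = 8. P is now [].

So w = 8 5 2 4 3 1 7 6 10 9.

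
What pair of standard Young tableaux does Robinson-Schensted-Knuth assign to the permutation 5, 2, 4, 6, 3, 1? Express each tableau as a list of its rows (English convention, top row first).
P = [[1, 3, 6], [2], [4], [5]], Q = [[1, 3, 4], [2], [5], [6]]

Insert each entry of the permutation into P by Schensted row insertion, recording in Q the position of each new cell.

Insert 5: appended to row 1. P = [[5]], Q = [[1]].
Insert 2: 2 bumps 5 from row 1; 5 starts row 2. P = [[2], [5]], Q = [[1], [2]].
Insert 4: appended to row 1. P = [[2, 4], [5]], Q = [[1, 3], [2]].
Insert 6: appended to row 1. P = [[2, 4, 6], [5]], Q = [[1, 3, 4], [2]].
Insert 3: 3 bumps 4 from row 1; 4 bumps 5 from row 2; 5 starts row 3. P = [[2, 3, 6], [4], [5]], Q = [[1, 3, 4], [2], [5]].
Insert 1: 1 bumps 2 from row 1; 2 bumps 4 from row 2; 4 bumps 5 from row 3; 5 starts row 4. P = [[1, 3, 6], [2], [4], [5]], Q = [[1, 3, 4], [2], [5], [6]].

So P = [[1, 3, 6], [2], [4], [5]], Q = [[1, 3, 4], [2], [5], [6]].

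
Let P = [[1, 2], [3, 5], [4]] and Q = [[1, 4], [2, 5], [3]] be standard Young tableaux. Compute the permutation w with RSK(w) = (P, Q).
Reverse RSK: for i = n, n-1, ..., 1, locate i in Q, remove the corresponding corner cell from P, and reverse-bump its entry up through P; the value ejected from row 1 is w(i).

So w = 4 3 1 5 2.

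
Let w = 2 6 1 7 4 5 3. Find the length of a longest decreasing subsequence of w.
3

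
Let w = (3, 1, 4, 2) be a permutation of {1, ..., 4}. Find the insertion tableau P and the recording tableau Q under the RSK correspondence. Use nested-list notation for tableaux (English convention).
P = [[1, 2], [3, 4]], Q = [[1, 3], [2, 4]]

Insert each entry of the permutation into P by Schensted row insertion, recording in Q the position of each new cell.

Insert 3: appended to row 1. P = [[3]].
Insert 1: 1 bumps 3 from row 1; 3 starts row 2. P = [[1], [3]].
Insert 4: appended to row 1. P = [[1, 4], [3]].
Insert 2: 2 bumps 4 from row 1; 4 appends to row 2. P = [[1, 2], [3, 4]].

So P = [[1, 2], [3, 4]], Q = [[1, 3], [2, 4]].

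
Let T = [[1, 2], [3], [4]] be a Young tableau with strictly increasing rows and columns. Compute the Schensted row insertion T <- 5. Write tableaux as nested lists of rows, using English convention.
5 is larger than every entry of row 1, so it is appended to row 1. The new tableau is [[1, 2, 5], [3], [4]].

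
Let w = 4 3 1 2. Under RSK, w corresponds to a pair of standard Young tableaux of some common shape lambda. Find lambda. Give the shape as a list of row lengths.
Row-insert each entry into an empty tableau.

After inserting 4: P = [[4]].
After inserting 3: P = [[3], [4]].
After inserting 1: P = [[1], [3], [4]].
After inserting 2: P = [[1, 2], [3], [4]].

The final insertion tableau P = [[1, 2], [3], [4]] has shape [2, 1, 1].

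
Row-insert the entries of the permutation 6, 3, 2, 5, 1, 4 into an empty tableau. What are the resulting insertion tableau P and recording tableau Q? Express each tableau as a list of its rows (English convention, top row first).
P = [[1, 4], [2, 5], [3], [6]], Q = [[1, 4], [2, 6], [3], [5]]

Insert each entry of the permutation into P by Schensted row insertion, recording in Q the position of each new cell.

Insert 6: appended to row 1. P = [[6]], Q = [[1]].
Insert 3: 3 bumps 6 from row 1; 6 starts row 2. P = [[3], [6]], Q = [[1], [2]].
Insert 2: 2 bumps 3 from row 1; 3 bumps 6 from row 2; 6 starts row 3. P = [[2], [3], [6]], Q = [[1], [2], [3]].
Insert 5: appended to row 1. P = [[2, 5], [3], [6]], Q = [[1, 4], [2], [3]].
Insert 1: 1 bumps 2 from row 1; 2 bumps 3 from row 2; 3 bumps 6 from row 3; 6 starts row 4. P = [[1, 5], [2], [3], [6]], Q = [[1, 4], [2], [3], [5]].
Insert 4: 4 bumps 5 from row 1; 5 appends to row 2. P = [[1, 4], [2, 5], [3], [6]], Q = [[1, 4], [2, 6], [3], [5]].

So P = [[1, 4], [2, 5], [3], [6]], Q = [[1, 4], [2, 6], [3], [5]].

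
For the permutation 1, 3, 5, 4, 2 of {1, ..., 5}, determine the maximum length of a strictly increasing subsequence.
3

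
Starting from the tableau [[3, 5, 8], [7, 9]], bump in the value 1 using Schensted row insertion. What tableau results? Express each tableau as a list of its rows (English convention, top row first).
In row 1, 1 replaces 3 (the leftmost entry greater than 1); 3 is bumped to row 2. In row 2, 3 replaces 7 (the leftmost entry greater than 3); 7 is bumped to row 3. 7 starts a new row 3. The new tableau is [[1, 5, 8], [3, 9], [7]].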